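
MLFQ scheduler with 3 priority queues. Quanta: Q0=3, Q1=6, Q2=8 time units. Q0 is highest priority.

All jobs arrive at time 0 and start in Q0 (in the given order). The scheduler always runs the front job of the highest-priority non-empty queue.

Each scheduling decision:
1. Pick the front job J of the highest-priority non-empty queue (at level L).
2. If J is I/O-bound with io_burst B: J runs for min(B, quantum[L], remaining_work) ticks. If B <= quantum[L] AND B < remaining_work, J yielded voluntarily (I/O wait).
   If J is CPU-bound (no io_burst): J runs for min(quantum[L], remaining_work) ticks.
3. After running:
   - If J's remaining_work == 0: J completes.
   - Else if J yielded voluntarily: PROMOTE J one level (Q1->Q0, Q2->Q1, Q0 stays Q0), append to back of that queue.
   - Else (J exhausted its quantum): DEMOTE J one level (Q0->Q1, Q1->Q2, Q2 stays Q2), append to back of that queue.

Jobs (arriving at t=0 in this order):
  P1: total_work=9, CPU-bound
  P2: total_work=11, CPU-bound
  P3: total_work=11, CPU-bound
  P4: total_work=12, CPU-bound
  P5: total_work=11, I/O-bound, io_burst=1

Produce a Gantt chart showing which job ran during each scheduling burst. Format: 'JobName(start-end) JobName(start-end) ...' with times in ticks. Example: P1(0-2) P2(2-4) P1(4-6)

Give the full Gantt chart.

t=0-3: P1@Q0 runs 3, rem=6, quantum used, demote→Q1. Q0=[P2,P3,P4,P5] Q1=[P1] Q2=[]
t=3-6: P2@Q0 runs 3, rem=8, quantum used, demote→Q1. Q0=[P3,P4,P5] Q1=[P1,P2] Q2=[]
t=6-9: P3@Q0 runs 3, rem=8, quantum used, demote→Q1. Q0=[P4,P5] Q1=[P1,P2,P3] Q2=[]
t=9-12: P4@Q0 runs 3, rem=9, quantum used, demote→Q1. Q0=[P5] Q1=[P1,P2,P3,P4] Q2=[]
t=12-13: P5@Q0 runs 1, rem=10, I/O yield, promote→Q0. Q0=[P5] Q1=[P1,P2,P3,P4] Q2=[]
t=13-14: P5@Q0 runs 1, rem=9, I/O yield, promote→Q0. Q0=[P5] Q1=[P1,P2,P3,P4] Q2=[]
t=14-15: P5@Q0 runs 1, rem=8, I/O yield, promote→Q0. Q0=[P5] Q1=[P1,P2,P3,P4] Q2=[]
t=15-16: P5@Q0 runs 1, rem=7, I/O yield, promote→Q0. Q0=[P5] Q1=[P1,P2,P3,P4] Q2=[]
t=16-17: P5@Q0 runs 1, rem=6, I/O yield, promote→Q0. Q0=[P5] Q1=[P1,P2,P3,P4] Q2=[]
t=17-18: P5@Q0 runs 1, rem=5, I/O yield, promote→Q0. Q0=[P5] Q1=[P1,P2,P3,P4] Q2=[]
t=18-19: P5@Q0 runs 1, rem=4, I/O yield, promote→Q0. Q0=[P5] Q1=[P1,P2,P3,P4] Q2=[]
t=19-20: P5@Q0 runs 1, rem=3, I/O yield, promote→Q0. Q0=[P5] Q1=[P1,P2,P3,P4] Q2=[]
t=20-21: P5@Q0 runs 1, rem=2, I/O yield, promote→Q0. Q0=[P5] Q1=[P1,P2,P3,P4] Q2=[]
t=21-22: P5@Q0 runs 1, rem=1, I/O yield, promote→Q0. Q0=[P5] Q1=[P1,P2,P3,P4] Q2=[]
t=22-23: P5@Q0 runs 1, rem=0, completes. Q0=[] Q1=[P1,P2,P3,P4] Q2=[]
t=23-29: P1@Q1 runs 6, rem=0, completes. Q0=[] Q1=[P2,P3,P4] Q2=[]
t=29-35: P2@Q1 runs 6, rem=2, quantum used, demote→Q2. Q0=[] Q1=[P3,P4] Q2=[P2]
t=35-41: P3@Q1 runs 6, rem=2, quantum used, demote→Q2. Q0=[] Q1=[P4] Q2=[P2,P3]
t=41-47: P4@Q1 runs 6, rem=3, quantum used, demote→Q2. Q0=[] Q1=[] Q2=[P2,P3,P4]
t=47-49: P2@Q2 runs 2, rem=0, completes. Q0=[] Q1=[] Q2=[P3,P4]
t=49-51: P3@Q2 runs 2, rem=0, completes. Q0=[] Q1=[] Q2=[P4]
t=51-54: P4@Q2 runs 3, rem=0, completes. Q0=[] Q1=[] Q2=[]

Answer: P1(0-3) P2(3-6) P3(6-9) P4(9-12) P5(12-13) P5(13-14) P5(14-15) P5(15-16) P5(16-17) P5(17-18) P5(18-19) P5(19-20) P5(20-21) P5(21-22) P5(22-23) P1(23-29) P2(29-35) P3(35-41) P4(41-47) P2(47-49) P3(49-51) P4(51-54)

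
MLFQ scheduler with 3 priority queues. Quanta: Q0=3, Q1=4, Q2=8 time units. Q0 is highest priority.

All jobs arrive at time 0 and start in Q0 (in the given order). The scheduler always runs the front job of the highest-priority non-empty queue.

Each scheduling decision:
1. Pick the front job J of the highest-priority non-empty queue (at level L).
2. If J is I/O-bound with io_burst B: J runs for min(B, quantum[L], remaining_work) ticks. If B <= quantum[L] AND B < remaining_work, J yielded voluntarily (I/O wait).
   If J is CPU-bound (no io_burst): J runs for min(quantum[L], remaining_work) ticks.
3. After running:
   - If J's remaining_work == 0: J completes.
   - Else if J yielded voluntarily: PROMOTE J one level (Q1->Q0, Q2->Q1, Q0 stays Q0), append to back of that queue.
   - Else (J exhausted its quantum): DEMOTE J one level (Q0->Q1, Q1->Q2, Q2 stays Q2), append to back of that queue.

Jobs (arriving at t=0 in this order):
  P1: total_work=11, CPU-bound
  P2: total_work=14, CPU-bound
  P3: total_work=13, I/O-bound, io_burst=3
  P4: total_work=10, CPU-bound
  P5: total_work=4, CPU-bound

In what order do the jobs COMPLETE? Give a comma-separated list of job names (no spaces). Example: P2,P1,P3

t=0-3: P1@Q0 runs 3, rem=8, quantum used, demote→Q1. Q0=[P2,P3,P4,P5] Q1=[P1] Q2=[]
t=3-6: P2@Q0 runs 3, rem=11, quantum used, demote→Q1. Q0=[P3,P4,P5] Q1=[P1,P2] Q2=[]
t=6-9: P3@Q0 runs 3, rem=10, I/O yield, promote→Q0. Q0=[P4,P5,P3] Q1=[P1,P2] Q2=[]
t=9-12: P4@Q0 runs 3, rem=7, quantum used, demote→Q1. Q0=[P5,P3] Q1=[P1,P2,P4] Q2=[]
t=12-15: P5@Q0 runs 3, rem=1, quantum used, demote→Q1. Q0=[P3] Q1=[P1,P2,P4,P5] Q2=[]
t=15-18: P3@Q0 runs 3, rem=7, I/O yield, promote→Q0. Q0=[P3] Q1=[P1,P2,P4,P5] Q2=[]
t=18-21: P3@Q0 runs 3, rem=4, I/O yield, promote→Q0. Q0=[P3] Q1=[P1,P2,P4,P5] Q2=[]
t=21-24: P3@Q0 runs 3, rem=1, I/O yield, promote→Q0. Q0=[P3] Q1=[P1,P2,P4,P5] Q2=[]
t=24-25: P3@Q0 runs 1, rem=0, completes. Q0=[] Q1=[P1,P2,P4,P5] Q2=[]
t=25-29: P1@Q1 runs 4, rem=4, quantum used, demote→Q2. Q0=[] Q1=[P2,P4,P5] Q2=[P1]
t=29-33: P2@Q1 runs 4, rem=7, quantum used, demote→Q2. Q0=[] Q1=[P4,P5] Q2=[P1,P2]
t=33-37: P4@Q1 runs 4, rem=3, quantum used, demote→Q2. Q0=[] Q1=[P5] Q2=[P1,P2,P4]
t=37-38: P5@Q1 runs 1, rem=0, completes. Q0=[] Q1=[] Q2=[P1,P2,P4]
t=38-42: P1@Q2 runs 4, rem=0, completes. Q0=[] Q1=[] Q2=[P2,P4]
t=42-49: P2@Q2 runs 7, rem=0, completes. Q0=[] Q1=[] Q2=[P4]
t=49-52: P4@Q2 runs 3, rem=0, completes. Q0=[] Q1=[] Q2=[]

Answer: P3,P5,P1,P2,P4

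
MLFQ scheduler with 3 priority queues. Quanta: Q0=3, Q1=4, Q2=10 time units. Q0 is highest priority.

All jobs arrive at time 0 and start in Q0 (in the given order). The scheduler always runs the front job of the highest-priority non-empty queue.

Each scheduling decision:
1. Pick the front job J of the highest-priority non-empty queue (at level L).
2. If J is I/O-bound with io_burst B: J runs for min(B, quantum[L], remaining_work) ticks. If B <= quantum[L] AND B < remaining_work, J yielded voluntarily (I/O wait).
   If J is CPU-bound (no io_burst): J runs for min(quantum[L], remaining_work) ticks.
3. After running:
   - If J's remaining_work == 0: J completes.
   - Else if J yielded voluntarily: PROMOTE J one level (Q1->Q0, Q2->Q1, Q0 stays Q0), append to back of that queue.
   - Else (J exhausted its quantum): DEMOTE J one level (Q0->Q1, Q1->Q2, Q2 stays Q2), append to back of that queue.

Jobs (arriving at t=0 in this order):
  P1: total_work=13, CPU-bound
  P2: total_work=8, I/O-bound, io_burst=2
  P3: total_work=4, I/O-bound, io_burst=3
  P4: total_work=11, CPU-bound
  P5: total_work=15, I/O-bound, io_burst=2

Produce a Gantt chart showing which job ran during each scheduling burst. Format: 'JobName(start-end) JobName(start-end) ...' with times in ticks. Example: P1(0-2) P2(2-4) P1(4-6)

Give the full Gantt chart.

t=0-3: P1@Q0 runs 3, rem=10, quantum used, demote→Q1. Q0=[P2,P3,P4,P5] Q1=[P1] Q2=[]
t=3-5: P2@Q0 runs 2, rem=6, I/O yield, promote→Q0. Q0=[P3,P4,P5,P2] Q1=[P1] Q2=[]
t=5-8: P3@Q0 runs 3, rem=1, I/O yield, promote→Q0. Q0=[P4,P5,P2,P3] Q1=[P1] Q2=[]
t=8-11: P4@Q0 runs 3, rem=8, quantum used, demote→Q1. Q0=[P5,P2,P3] Q1=[P1,P4] Q2=[]
t=11-13: P5@Q0 runs 2, rem=13, I/O yield, promote→Q0. Q0=[P2,P3,P5] Q1=[P1,P4] Q2=[]
t=13-15: P2@Q0 runs 2, rem=4, I/O yield, promote→Q0. Q0=[P3,P5,P2] Q1=[P1,P4] Q2=[]
t=15-16: P3@Q0 runs 1, rem=0, completes. Q0=[P5,P2] Q1=[P1,P4] Q2=[]
t=16-18: P5@Q0 runs 2, rem=11, I/O yield, promote→Q0. Q0=[P2,P5] Q1=[P1,P4] Q2=[]
t=18-20: P2@Q0 runs 2, rem=2, I/O yield, promote→Q0. Q0=[P5,P2] Q1=[P1,P4] Q2=[]
t=20-22: P5@Q0 runs 2, rem=9, I/O yield, promote→Q0. Q0=[P2,P5] Q1=[P1,P4] Q2=[]
t=22-24: P2@Q0 runs 2, rem=0, completes. Q0=[P5] Q1=[P1,P4] Q2=[]
t=24-26: P5@Q0 runs 2, rem=7, I/O yield, promote→Q0. Q0=[P5] Q1=[P1,P4] Q2=[]
t=26-28: P5@Q0 runs 2, rem=5, I/O yield, promote→Q0. Q0=[P5] Q1=[P1,P4] Q2=[]
t=28-30: P5@Q0 runs 2, rem=3, I/O yield, promote→Q0. Q0=[P5] Q1=[P1,P4] Q2=[]
t=30-32: P5@Q0 runs 2, rem=1, I/O yield, promote→Q0. Q0=[P5] Q1=[P1,P4] Q2=[]
t=32-33: P5@Q0 runs 1, rem=0, completes. Q0=[] Q1=[P1,P4] Q2=[]
t=33-37: P1@Q1 runs 4, rem=6, quantum used, demote→Q2. Q0=[] Q1=[P4] Q2=[P1]
t=37-41: P4@Q1 runs 4, rem=4, quantum used, demote→Q2. Q0=[] Q1=[] Q2=[P1,P4]
t=41-47: P1@Q2 runs 6, rem=0, completes. Q0=[] Q1=[] Q2=[P4]
t=47-51: P4@Q2 runs 4, rem=0, completes. Q0=[] Q1=[] Q2=[]

Answer: P1(0-3) P2(3-5) P3(5-8) P4(8-11) P5(11-13) P2(13-15) P3(15-16) P5(16-18) P2(18-20) P5(20-22) P2(22-24) P5(24-26) P5(26-28) P5(28-30) P5(30-32) P5(32-33) P1(33-37) P4(37-41) P1(41-47) P4(47-51)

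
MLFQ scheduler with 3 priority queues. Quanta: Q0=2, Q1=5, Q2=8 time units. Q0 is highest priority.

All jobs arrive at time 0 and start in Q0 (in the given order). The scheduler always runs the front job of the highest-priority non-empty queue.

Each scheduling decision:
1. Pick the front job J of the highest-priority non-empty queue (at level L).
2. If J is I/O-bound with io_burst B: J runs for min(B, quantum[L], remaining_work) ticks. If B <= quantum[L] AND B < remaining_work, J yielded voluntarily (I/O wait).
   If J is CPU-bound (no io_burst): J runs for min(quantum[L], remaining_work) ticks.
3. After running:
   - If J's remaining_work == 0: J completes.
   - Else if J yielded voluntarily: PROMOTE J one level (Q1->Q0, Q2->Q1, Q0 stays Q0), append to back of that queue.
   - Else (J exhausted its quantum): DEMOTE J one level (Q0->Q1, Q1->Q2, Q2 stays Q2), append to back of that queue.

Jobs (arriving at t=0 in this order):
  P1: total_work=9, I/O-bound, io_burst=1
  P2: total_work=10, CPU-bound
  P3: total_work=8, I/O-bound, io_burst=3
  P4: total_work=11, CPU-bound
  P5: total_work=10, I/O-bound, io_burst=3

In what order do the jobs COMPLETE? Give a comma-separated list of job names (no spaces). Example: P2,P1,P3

t=0-1: P1@Q0 runs 1, rem=8, I/O yield, promote→Q0. Q0=[P2,P3,P4,P5,P1] Q1=[] Q2=[]
t=1-3: P2@Q0 runs 2, rem=8, quantum used, demote→Q1. Q0=[P3,P4,P5,P1] Q1=[P2] Q2=[]
t=3-5: P3@Q0 runs 2, rem=6, quantum used, demote→Q1. Q0=[P4,P5,P1] Q1=[P2,P3] Q2=[]
t=5-7: P4@Q0 runs 2, rem=9, quantum used, demote→Q1. Q0=[P5,P1] Q1=[P2,P3,P4] Q2=[]
t=7-9: P5@Q0 runs 2, rem=8, quantum used, demote→Q1. Q0=[P1] Q1=[P2,P3,P4,P5] Q2=[]
t=9-10: P1@Q0 runs 1, rem=7, I/O yield, promote→Q0. Q0=[P1] Q1=[P2,P3,P4,P5] Q2=[]
t=10-11: P1@Q0 runs 1, rem=6, I/O yield, promote→Q0. Q0=[P1] Q1=[P2,P3,P4,P5] Q2=[]
t=11-12: P1@Q0 runs 1, rem=5, I/O yield, promote→Q0. Q0=[P1] Q1=[P2,P3,P4,P5] Q2=[]
t=12-13: P1@Q0 runs 1, rem=4, I/O yield, promote→Q0. Q0=[P1] Q1=[P2,P3,P4,P5] Q2=[]
t=13-14: P1@Q0 runs 1, rem=3, I/O yield, promote→Q0. Q0=[P1] Q1=[P2,P3,P4,P5] Q2=[]
t=14-15: P1@Q0 runs 1, rem=2, I/O yield, promote→Q0. Q0=[P1] Q1=[P2,P3,P4,P5] Q2=[]
t=15-16: P1@Q0 runs 1, rem=1, I/O yield, promote→Q0. Q0=[P1] Q1=[P2,P3,P4,P5] Q2=[]
t=16-17: P1@Q0 runs 1, rem=0, completes. Q0=[] Q1=[P2,P3,P4,P5] Q2=[]
t=17-22: P2@Q1 runs 5, rem=3, quantum used, demote→Q2. Q0=[] Q1=[P3,P4,P5] Q2=[P2]
t=22-25: P3@Q1 runs 3, rem=3, I/O yield, promote→Q0. Q0=[P3] Q1=[P4,P5] Q2=[P2]
t=25-27: P3@Q0 runs 2, rem=1, quantum used, demote→Q1. Q0=[] Q1=[P4,P5,P3] Q2=[P2]
t=27-32: P4@Q1 runs 5, rem=4, quantum used, demote→Q2. Q0=[] Q1=[P5,P3] Q2=[P2,P4]
t=32-35: P5@Q1 runs 3, rem=5, I/O yield, promote→Q0. Q0=[P5] Q1=[P3] Q2=[P2,P4]
t=35-37: P5@Q0 runs 2, rem=3, quantum used, demote→Q1. Q0=[] Q1=[P3,P5] Q2=[P2,P4]
t=37-38: P3@Q1 runs 1, rem=0, completes. Q0=[] Q1=[P5] Q2=[P2,P4]
t=38-41: P5@Q1 runs 3, rem=0, completes. Q0=[] Q1=[] Q2=[P2,P4]
t=41-44: P2@Q2 runs 3, rem=0, completes. Q0=[] Q1=[] Q2=[P4]
t=44-48: P4@Q2 runs 4, rem=0, completes. Q0=[] Q1=[] Q2=[]

Answer: P1,P3,P5,P2,P4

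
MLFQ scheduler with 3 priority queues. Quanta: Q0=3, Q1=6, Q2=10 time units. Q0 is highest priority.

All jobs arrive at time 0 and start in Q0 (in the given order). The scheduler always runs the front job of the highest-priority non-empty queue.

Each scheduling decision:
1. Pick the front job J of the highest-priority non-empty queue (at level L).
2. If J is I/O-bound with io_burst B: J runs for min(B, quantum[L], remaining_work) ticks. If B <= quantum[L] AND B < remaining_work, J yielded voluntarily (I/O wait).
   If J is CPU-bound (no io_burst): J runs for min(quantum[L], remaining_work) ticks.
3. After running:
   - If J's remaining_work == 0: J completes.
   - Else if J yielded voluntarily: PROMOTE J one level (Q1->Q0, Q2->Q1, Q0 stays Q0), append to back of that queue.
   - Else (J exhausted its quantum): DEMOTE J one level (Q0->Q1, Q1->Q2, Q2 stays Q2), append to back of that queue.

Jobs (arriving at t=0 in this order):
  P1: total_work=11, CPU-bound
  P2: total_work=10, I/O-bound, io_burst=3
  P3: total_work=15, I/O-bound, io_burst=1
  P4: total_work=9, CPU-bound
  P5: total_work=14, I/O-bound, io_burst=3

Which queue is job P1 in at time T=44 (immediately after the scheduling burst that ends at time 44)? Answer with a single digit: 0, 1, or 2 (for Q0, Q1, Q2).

t=0-3: P1@Q0 runs 3, rem=8, quantum used, demote→Q1. Q0=[P2,P3,P4,P5] Q1=[P1] Q2=[]
t=3-6: P2@Q0 runs 3, rem=7, I/O yield, promote→Q0. Q0=[P3,P4,P5,P2] Q1=[P1] Q2=[]
t=6-7: P3@Q0 runs 1, rem=14, I/O yield, promote→Q0. Q0=[P4,P5,P2,P3] Q1=[P1] Q2=[]
t=7-10: P4@Q0 runs 3, rem=6, quantum used, demote→Q1. Q0=[P5,P2,P3] Q1=[P1,P4] Q2=[]
t=10-13: P5@Q0 runs 3, rem=11, I/O yield, promote→Q0. Q0=[P2,P3,P5] Q1=[P1,P4] Q2=[]
t=13-16: P2@Q0 runs 3, rem=4, I/O yield, promote→Q0. Q0=[P3,P5,P2] Q1=[P1,P4] Q2=[]
t=16-17: P3@Q0 runs 1, rem=13, I/O yield, promote→Q0. Q0=[P5,P2,P3] Q1=[P1,P4] Q2=[]
t=17-20: P5@Q0 runs 3, rem=8, I/O yield, promote→Q0. Q0=[P2,P3,P5] Q1=[P1,P4] Q2=[]
t=20-23: P2@Q0 runs 3, rem=1, I/O yield, promote→Q0. Q0=[P3,P5,P2] Q1=[P1,P4] Q2=[]
t=23-24: P3@Q0 runs 1, rem=12, I/O yield, promote→Q0. Q0=[P5,P2,P3] Q1=[P1,P4] Q2=[]
t=24-27: P5@Q0 runs 3, rem=5, I/O yield, promote→Q0. Q0=[P2,P3,P5] Q1=[P1,P4] Q2=[]
t=27-28: P2@Q0 runs 1, rem=0, completes. Q0=[P3,P5] Q1=[P1,P4] Q2=[]
t=28-29: P3@Q0 runs 1, rem=11, I/O yield, promote→Q0. Q0=[P5,P3] Q1=[P1,P4] Q2=[]
t=29-32: P5@Q0 runs 3, rem=2, I/O yield, promote→Q0. Q0=[P3,P5] Q1=[P1,P4] Q2=[]
t=32-33: P3@Q0 runs 1, rem=10, I/O yield, promote→Q0. Q0=[P5,P3] Q1=[P1,P4] Q2=[]
t=33-35: P5@Q0 runs 2, rem=0, completes. Q0=[P3] Q1=[P1,P4] Q2=[]
t=35-36: P3@Q0 runs 1, rem=9, I/O yield, promote→Q0. Q0=[P3] Q1=[P1,P4] Q2=[]
t=36-37: P3@Q0 runs 1, rem=8, I/O yield, promote→Q0. Q0=[P3] Q1=[P1,P4] Q2=[]
t=37-38: P3@Q0 runs 1, rem=7, I/O yield, promote→Q0. Q0=[P3] Q1=[P1,P4] Q2=[]
t=38-39: P3@Q0 runs 1, rem=6, I/O yield, promote→Q0. Q0=[P3] Q1=[P1,P4] Q2=[]
t=39-40: P3@Q0 runs 1, rem=5, I/O yield, promote→Q0. Q0=[P3] Q1=[P1,P4] Q2=[]
t=40-41: P3@Q0 runs 1, rem=4, I/O yield, promote→Q0. Q0=[P3] Q1=[P1,P4] Q2=[]
t=41-42: P3@Q0 runs 1, rem=3, I/O yield, promote→Q0. Q0=[P3] Q1=[P1,P4] Q2=[]
t=42-43: P3@Q0 runs 1, rem=2, I/O yield, promote→Q0. Q0=[P3] Q1=[P1,P4] Q2=[]
t=43-44: P3@Q0 runs 1, rem=1, I/O yield, promote→Q0. Q0=[P3] Q1=[P1,P4] Q2=[]
t=44-45: P3@Q0 runs 1, rem=0, completes. Q0=[] Q1=[P1,P4] Q2=[]
t=45-51: P1@Q1 runs 6, rem=2, quantum used, demote→Q2. Q0=[] Q1=[P4] Q2=[P1]
t=51-57: P4@Q1 runs 6, rem=0, completes. Q0=[] Q1=[] Q2=[P1]
t=57-59: P1@Q2 runs 2, rem=0, completes. Q0=[] Q1=[] Q2=[]

Answer: 1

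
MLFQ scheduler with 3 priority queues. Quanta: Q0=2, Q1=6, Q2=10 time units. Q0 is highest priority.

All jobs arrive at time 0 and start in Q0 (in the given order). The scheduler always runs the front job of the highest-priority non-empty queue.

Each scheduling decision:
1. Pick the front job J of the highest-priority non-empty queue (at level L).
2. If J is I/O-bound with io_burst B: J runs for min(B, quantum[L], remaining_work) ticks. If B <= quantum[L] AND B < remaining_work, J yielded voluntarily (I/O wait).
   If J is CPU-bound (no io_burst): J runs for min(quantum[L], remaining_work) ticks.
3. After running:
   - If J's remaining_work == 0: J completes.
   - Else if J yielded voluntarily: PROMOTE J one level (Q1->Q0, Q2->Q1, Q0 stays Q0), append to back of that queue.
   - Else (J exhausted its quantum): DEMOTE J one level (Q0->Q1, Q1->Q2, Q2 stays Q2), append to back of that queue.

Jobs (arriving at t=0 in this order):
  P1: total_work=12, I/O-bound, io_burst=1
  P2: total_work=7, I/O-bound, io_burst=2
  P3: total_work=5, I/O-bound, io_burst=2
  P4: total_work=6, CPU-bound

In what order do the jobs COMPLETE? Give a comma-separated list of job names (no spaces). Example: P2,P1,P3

Answer: P3,P2,P1,P4

Derivation:
t=0-1: P1@Q0 runs 1, rem=11, I/O yield, promote→Q0. Q0=[P2,P3,P4,P1] Q1=[] Q2=[]
t=1-3: P2@Q0 runs 2, rem=5, I/O yield, promote→Q0. Q0=[P3,P4,P1,P2] Q1=[] Q2=[]
t=3-5: P3@Q0 runs 2, rem=3, I/O yield, promote→Q0. Q0=[P4,P1,P2,P3] Q1=[] Q2=[]
t=5-7: P4@Q0 runs 2, rem=4, quantum used, demote→Q1. Q0=[P1,P2,P3] Q1=[P4] Q2=[]
t=7-8: P1@Q0 runs 1, rem=10, I/O yield, promote→Q0. Q0=[P2,P3,P1] Q1=[P4] Q2=[]
t=8-10: P2@Q0 runs 2, rem=3, I/O yield, promote→Q0. Q0=[P3,P1,P2] Q1=[P4] Q2=[]
t=10-12: P3@Q0 runs 2, rem=1, I/O yield, promote→Q0. Q0=[P1,P2,P3] Q1=[P4] Q2=[]
t=12-13: P1@Q0 runs 1, rem=9, I/O yield, promote→Q0. Q0=[P2,P3,P1] Q1=[P4] Q2=[]
t=13-15: P2@Q0 runs 2, rem=1, I/O yield, promote→Q0. Q0=[P3,P1,P2] Q1=[P4] Q2=[]
t=15-16: P3@Q0 runs 1, rem=0, completes. Q0=[P1,P2] Q1=[P4] Q2=[]
t=16-17: P1@Q0 runs 1, rem=8, I/O yield, promote→Q0. Q0=[P2,P1] Q1=[P4] Q2=[]
t=17-18: P2@Q0 runs 1, rem=0, completes. Q0=[P1] Q1=[P4] Q2=[]
t=18-19: P1@Q0 runs 1, rem=7, I/O yield, promote→Q0. Q0=[P1] Q1=[P4] Q2=[]
t=19-20: P1@Q0 runs 1, rem=6, I/O yield, promote→Q0. Q0=[P1] Q1=[P4] Q2=[]
t=20-21: P1@Q0 runs 1, rem=5, I/O yield, promote→Q0. Q0=[P1] Q1=[P4] Q2=[]
t=21-22: P1@Q0 runs 1, rem=4, I/O yield, promote→Q0. Q0=[P1] Q1=[P4] Q2=[]
t=22-23: P1@Q0 runs 1, rem=3, I/O yield, promote→Q0. Q0=[P1] Q1=[P4] Q2=[]
t=23-24: P1@Q0 runs 1, rem=2, I/O yield, promote→Q0. Q0=[P1] Q1=[P4] Q2=[]
t=24-25: P1@Q0 runs 1, rem=1, I/O yield, promote→Q0. Q0=[P1] Q1=[P4] Q2=[]
t=25-26: P1@Q0 runs 1, rem=0, completes. Q0=[] Q1=[P4] Q2=[]
t=26-30: P4@Q1 runs 4, rem=0, completes. Q0=[] Q1=[] Q2=[]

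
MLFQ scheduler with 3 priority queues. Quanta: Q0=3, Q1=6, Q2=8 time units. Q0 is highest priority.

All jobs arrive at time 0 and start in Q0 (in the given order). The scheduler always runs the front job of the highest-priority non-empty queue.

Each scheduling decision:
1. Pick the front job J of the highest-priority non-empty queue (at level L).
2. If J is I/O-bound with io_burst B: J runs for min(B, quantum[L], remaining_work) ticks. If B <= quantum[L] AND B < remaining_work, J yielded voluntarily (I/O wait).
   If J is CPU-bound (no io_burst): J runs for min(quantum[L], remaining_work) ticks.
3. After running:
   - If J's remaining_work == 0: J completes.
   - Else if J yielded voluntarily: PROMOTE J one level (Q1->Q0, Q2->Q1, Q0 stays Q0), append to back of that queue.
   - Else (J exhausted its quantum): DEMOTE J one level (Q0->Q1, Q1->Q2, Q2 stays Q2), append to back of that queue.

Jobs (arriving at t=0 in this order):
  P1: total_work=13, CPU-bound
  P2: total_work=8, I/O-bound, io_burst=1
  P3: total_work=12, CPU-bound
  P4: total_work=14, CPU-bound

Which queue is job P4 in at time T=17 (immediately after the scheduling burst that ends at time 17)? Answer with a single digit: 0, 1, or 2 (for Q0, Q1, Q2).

Answer: 1

Derivation:
t=0-3: P1@Q0 runs 3, rem=10, quantum used, demote→Q1. Q0=[P2,P3,P4] Q1=[P1] Q2=[]
t=3-4: P2@Q0 runs 1, rem=7, I/O yield, promote→Q0. Q0=[P3,P4,P2] Q1=[P1] Q2=[]
t=4-7: P3@Q0 runs 3, rem=9, quantum used, demote→Q1. Q0=[P4,P2] Q1=[P1,P3] Q2=[]
t=7-10: P4@Q0 runs 3, rem=11, quantum used, demote→Q1. Q0=[P2] Q1=[P1,P3,P4] Q2=[]
t=10-11: P2@Q0 runs 1, rem=6, I/O yield, promote→Q0. Q0=[P2] Q1=[P1,P3,P4] Q2=[]
t=11-12: P2@Q0 runs 1, rem=5, I/O yield, promote→Q0. Q0=[P2] Q1=[P1,P3,P4] Q2=[]
t=12-13: P2@Q0 runs 1, rem=4, I/O yield, promote→Q0. Q0=[P2] Q1=[P1,P3,P4] Q2=[]
t=13-14: P2@Q0 runs 1, rem=3, I/O yield, promote→Q0. Q0=[P2] Q1=[P1,P3,P4] Q2=[]
t=14-15: P2@Q0 runs 1, rem=2, I/O yield, promote→Q0. Q0=[P2] Q1=[P1,P3,P4] Q2=[]
t=15-16: P2@Q0 runs 1, rem=1, I/O yield, promote→Q0. Q0=[P2] Q1=[P1,P3,P4] Q2=[]
t=16-17: P2@Q0 runs 1, rem=0, completes. Q0=[] Q1=[P1,P3,P4] Q2=[]
t=17-23: P1@Q1 runs 6, rem=4, quantum used, demote→Q2. Q0=[] Q1=[P3,P4] Q2=[P1]
t=23-29: P3@Q1 runs 6, rem=3, quantum used, demote→Q2. Q0=[] Q1=[P4] Q2=[P1,P3]
t=29-35: P4@Q1 runs 6, rem=5, quantum used, demote→Q2. Q0=[] Q1=[] Q2=[P1,P3,P4]
t=35-39: P1@Q2 runs 4, rem=0, completes. Q0=[] Q1=[] Q2=[P3,P4]
t=39-42: P3@Q2 runs 3, rem=0, completes. Q0=[] Q1=[] Q2=[P4]
t=42-47: P4@Q2 runs 5, rem=0, completes. Q0=[] Q1=[] Q2=[]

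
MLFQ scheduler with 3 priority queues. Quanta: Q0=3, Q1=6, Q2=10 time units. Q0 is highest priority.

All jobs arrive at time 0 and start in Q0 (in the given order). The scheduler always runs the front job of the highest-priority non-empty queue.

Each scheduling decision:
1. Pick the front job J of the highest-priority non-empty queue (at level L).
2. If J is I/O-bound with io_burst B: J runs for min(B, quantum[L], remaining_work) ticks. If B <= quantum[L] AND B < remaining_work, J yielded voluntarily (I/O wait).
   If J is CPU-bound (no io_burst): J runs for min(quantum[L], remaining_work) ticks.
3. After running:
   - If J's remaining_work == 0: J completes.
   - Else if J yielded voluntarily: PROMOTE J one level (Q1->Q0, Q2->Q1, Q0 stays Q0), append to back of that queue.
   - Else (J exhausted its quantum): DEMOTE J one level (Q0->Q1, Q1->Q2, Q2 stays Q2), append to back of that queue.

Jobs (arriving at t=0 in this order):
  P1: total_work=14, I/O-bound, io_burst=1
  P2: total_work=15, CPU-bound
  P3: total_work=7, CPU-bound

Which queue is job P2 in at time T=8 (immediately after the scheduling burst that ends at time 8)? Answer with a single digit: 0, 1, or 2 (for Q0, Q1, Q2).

Answer: 1

Derivation:
t=0-1: P1@Q0 runs 1, rem=13, I/O yield, promote→Q0. Q0=[P2,P3,P1] Q1=[] Q2=[]
t=1-4: P2@Q0 runs 3, rem=12, quantum used, demote→Q1. Q0=[P3,P1] Q1=[P2] Q2=[]
t=4-7: P3@Q0 runs 3, rem=4, quantum used, demote→Q1. Q0=[P1] Q1=[P2,P3] Q2=[]
t=7-8: P1@Q0 runs 1, rem=12, I/O yield, promote→Q0. Q0=[P1] Q1=[P2,P3] Q2=[]
t=8-9: P1@Q0 runs 1, rem=11, I/O yield, promote→Q0. Q0=[P1] Q1=[P2,P3] Q2=[]
t=9-10: P1@Q0 runs 1, rem=10, I/O yield, promote→Q0. Q0=[P1] Q1=[P2,P3] Q2=[]
t=10-11: P1@Q0 runs 1, rem=9, I/O yield, promote→Q0. Q0=[P1] Q1=[P2,P3] Q2=[]
t=11-12: P1@Q0 runs 1, rem=8, I/O yield, promote→Q0. Q0=[P1] Q1=[P2,P3] Q2=[]
t=12-13: P1@Q0 runs 1, rem=7, I/O yield, promote→Q0. Q0=[P1] Q1=[P2,P3] Q2=[]
t=13-14: P1@Q0 runs 1, rem=6, I/O yield, promote→Q0. Q0=[P1] Q1=[P2,P3] Q2=[]
t=14-15: P1@Q0 runs 1, rem=5, I/O yield, promote→Q0. Q0=[P1] Q1=[P2,P3] Q2=[]
t=15-16: P1@Q0 runs 1, rem=4, I/O yield, promote→Q0. Q0=[P1] Q1=[P2,P3] Q2=[]
t=16-17: P1@Q0 runs 1, rem=3, I/O yield, promote→Q0. Q0=[P1] Q1=[P2,P3] Q2=[]
t=17-18: P1@Q0 runs 1, rem=2, I/O yield, promote→Q0. Q0=[P1] Q1=[P2,P3] Q2=[]
t=18-19: P1@Q0 runs 1, rem=1, I/O yield, promote→Q0. Q0=[P1] Q1=[P2,P3] Q2=[]
t=19-20: P1@Q0 runs 1, rem=0, completes. Q0=[] Q1=[P2,P3] Q2=[]
t=20-26: P2@Q1 runs 6, rem=6, quantum used, demote→Q2. Q0=[] Q1=[P3] Q2=[P2]
t=26-30: P3@Q1 runs 4, rem=0, completes. Q0=[] Q1=[] Q2=[P2]
t=30-36: P2@Q2 runs 6, rem=0, completes. Q0=[] Q1=[] Q2=[]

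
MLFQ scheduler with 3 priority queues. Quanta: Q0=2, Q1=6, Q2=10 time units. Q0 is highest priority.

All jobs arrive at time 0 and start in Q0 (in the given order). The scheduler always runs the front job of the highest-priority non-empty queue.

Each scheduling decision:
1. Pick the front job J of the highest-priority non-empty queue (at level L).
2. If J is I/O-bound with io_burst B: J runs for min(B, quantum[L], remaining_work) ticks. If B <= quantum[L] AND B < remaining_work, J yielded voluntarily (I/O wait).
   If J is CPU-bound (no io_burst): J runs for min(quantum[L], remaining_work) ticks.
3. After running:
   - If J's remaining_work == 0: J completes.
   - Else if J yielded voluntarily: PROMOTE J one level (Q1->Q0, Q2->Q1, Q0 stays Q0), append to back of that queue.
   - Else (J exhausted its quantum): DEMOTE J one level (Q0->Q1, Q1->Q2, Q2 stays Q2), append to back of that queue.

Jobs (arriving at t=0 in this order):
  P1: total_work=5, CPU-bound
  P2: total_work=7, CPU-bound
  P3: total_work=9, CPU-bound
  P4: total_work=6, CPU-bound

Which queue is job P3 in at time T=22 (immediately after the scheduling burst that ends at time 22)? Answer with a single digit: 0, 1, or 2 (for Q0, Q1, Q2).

t=0-2: P1@Q0 runs 2, rem=3, quantum used, demote→Q1. Q0=[P2,P3,P4] Q1=[P1] Q2=[]
t=2-4: P2@Q0 runs 2, rem=5, quantum used, demote→Q1. Q0=[P3,P4] Q1=[P1,P2] Q2=[]
t=4-6: P3@Q0 runs 2, rem=7, quantum used, demote→Q1. Q0=[P4] Q1=[P1,P2,P3] Q2=[]
t=6-8: P4@Q0 runs 2, rem=4, quantum used, demote→Q1. Q0=[] Q1=[P1,P2,P3,P4] Q2=[]
t=8-11: P1@Q1 runs 3, rem=0, completes. Q0=[] Q1=[P2,P3,P4] Q2=[]
t=11-16: P2@Q1 runs 5, rem=0, completes. Q0=[] Q1=[P3,P4] Q2=[]
t=16-22: P3@Q1 runs 6, rem=1, quantum used, demote→Q2. Q0=[] Q1=[P4] Q2=[P3]
t=22-26: P4@Q1 runs 4, rem=0, completes. Q0=[] Q1=[] Q2=[P3]
t=26-27: P3@Q2 runs 1, rem=0, completes. Q0=[] Q1=[] Q2=[]

Answer: 2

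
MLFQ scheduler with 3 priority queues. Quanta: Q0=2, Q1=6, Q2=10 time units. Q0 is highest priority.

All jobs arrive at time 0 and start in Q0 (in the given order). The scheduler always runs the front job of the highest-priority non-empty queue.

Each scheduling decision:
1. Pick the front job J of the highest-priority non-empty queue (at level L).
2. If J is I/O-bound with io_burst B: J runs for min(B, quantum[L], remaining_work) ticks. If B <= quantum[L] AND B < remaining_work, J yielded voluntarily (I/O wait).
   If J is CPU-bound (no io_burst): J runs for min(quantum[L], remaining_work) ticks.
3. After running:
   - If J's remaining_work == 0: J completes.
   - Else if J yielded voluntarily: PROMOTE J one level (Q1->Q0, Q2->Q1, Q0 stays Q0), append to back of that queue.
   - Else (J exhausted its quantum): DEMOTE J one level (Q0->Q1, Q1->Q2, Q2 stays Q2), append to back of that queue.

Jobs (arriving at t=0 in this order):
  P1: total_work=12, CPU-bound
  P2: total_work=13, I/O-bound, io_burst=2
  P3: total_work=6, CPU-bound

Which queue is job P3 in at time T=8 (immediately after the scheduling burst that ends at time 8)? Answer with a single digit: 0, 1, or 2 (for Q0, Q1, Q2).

t=0-2: P1@Q0 runs 2, rem=10, quantum used, demote→Q1. Q0=[P2,P3] Q1=[P1] Q2=[]
t=2-4: P2@Q0 runs 2, rem=11, I/O yield, promote→Q0. Q0=[P3,P2] Q1=[P1] Q2=[]
t=4-6: P3@Q0 runs 2, rem=4, quantum used, demote→Q1. Q0=[P2] Q1=[P1,P3] Q2=[]
t=6-8: P2@Q0 runs 2, rem=9, I/O yield, promote→Q0. Q0=[P2] Q1=[P1,P3] Q2=[]
t=8-10: P2@Q0 runs 2, rem=7, I/O yield, promote→Q0. Q0=[P2] Q1=[P1,P3] Q2=[]
t=10-12: P2@Q0 runs 2, rem=5, I/O yield, promote→Q0. Q0=[P2] Q1=[P1,P3] Q2=[]
t=12-14: P2@Q0 runs 2, rem=3, I/O yield, promote→Q0. Q0=[P2] Q1=[P1,P3] Q2=[]
t=14-16: P2@Q0 runs 2, rem=1, I/O yield, promote→Q0. Q0=[P2] Q1=[P1,P3] Q2=[]
t=16-17: P2@Q0 runs 1, rem=0, completes. Q0=[] Q1=[P1,P3] Q2=[]
t=17-23: P1@Q1 runs 6, rem=4, quantum used, demote→Q2. Q0=[] Q1=[P3] Q2=[P1]
t=23-27: P3@Q1 runs 4, rem=0, completes. Q0=[] Q1=[] Q2=[P1]
t=27-31: P1@Q2 runs 4, rem=0, completes. Q0=[] Q1=[] Q2=[]

Answer: 1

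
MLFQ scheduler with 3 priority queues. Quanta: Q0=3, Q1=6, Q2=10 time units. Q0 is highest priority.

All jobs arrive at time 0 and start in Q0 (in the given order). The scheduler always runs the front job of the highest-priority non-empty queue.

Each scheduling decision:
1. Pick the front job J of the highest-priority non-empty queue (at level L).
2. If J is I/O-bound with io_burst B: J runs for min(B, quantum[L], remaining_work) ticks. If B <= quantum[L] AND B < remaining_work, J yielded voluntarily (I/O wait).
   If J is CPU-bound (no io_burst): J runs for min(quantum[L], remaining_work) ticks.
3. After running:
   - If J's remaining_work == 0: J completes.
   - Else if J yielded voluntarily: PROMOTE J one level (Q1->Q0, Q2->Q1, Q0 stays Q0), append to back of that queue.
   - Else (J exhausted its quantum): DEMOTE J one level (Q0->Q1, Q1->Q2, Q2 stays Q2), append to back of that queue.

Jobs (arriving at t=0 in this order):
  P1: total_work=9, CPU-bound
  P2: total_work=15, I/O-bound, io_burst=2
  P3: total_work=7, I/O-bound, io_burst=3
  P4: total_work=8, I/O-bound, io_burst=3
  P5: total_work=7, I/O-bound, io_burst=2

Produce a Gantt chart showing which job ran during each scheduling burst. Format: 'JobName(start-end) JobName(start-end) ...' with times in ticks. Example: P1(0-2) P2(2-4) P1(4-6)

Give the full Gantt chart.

t=0-3: P1@Q0 runs 3, rem=6, quantum used, demote→Q1. Q0=[P2,P3,P4,P5] Q1=[P1] Q2=[]
t=3-5: P2@Q0 runs 2, rem=13, I/O yield, promote→Q0. Q0=[P3,P4,P5,P2] Q1=[P1] Q2=[]
t=5-8: P3@Q0 runs 3, rem=4, I/O yield, promote→Q0. Q0=[P4,P5,P2,P3] Q1=[P1] Q2=[]
t=8-11: P4@Q0 runs 3, rem=5, I/O yield, promote→Q0. Q0=[P5,P2,P3,P4] Q1=[P1] Q2=[]
t=11-13: P5@Q0 runs 2, rem=5, I/O yield, promote→Q0. Q0=[P2,P3,P4,P5] Q1=[P1] Q2=[]
t=13-15: P2@Q0 runs 2, rem=11, I/O yield, promote→Q0. Q0=[P3,P4,P5,P2] Q1=[P1] Q2=[]
t=15-18: P3@Q0 runs 3, rem=1, I/O yield, promote→Q0. Q0=[P4,P5,P2,P3] Q1=[P1] Q2=[]
t=18-21: P4@Q0 runs 3, rem=2, I/O yield, promote→Q0. Q0=[P5,P2,P3,P4] Q1=[P1] Q2=[]
t=21-23: P5@Q0 runs 2, rem=3, I/O yield, promote→Q0. Q0=[P2,P3,P4,P5] Q1=[P1] Q2=[]
t=23-25: P2@Q0 runs 2, rem=9, I/O yield, promote→Q0. Q0=[P3,P4,P5,P2] Q1=[P1] Q2=[]
t=25-26: P3@Q0 runs 1, rem=0, completes. Q0=[P4,P5,P2] Q1=[P1] Q2=[]
t=26-28: P4@Q0 runs 2, rem=0, completes. Q0=[P5,P2] Q1=[P1] Q2=[]
t=28-30: P5@Q0 runs 2, rem=1, I/O yield, promote→Q0. Q0=[P2,P5] Q1=[P1] Q2=[]
t=30-32: P2@Q0 runs 2, rem=7, I/O yield, promote→Q0. Q0=[P5,P2] Q1=[P1] Q2=[]
t=32-33: P5@Q0 runs 1, rem=0, completes. Q0=[P2] Q1=[P1] Q2=[]
t=33-35: P2@Q0 runs 2, rem=5, I/O yield, promote→Q0. Q0=[P2] Q1=[P1] Q2=[]
t=35-37: P2@Q0 runs 2, rem=3, I/O yield, promote→Q0. Q0=[P2] Q1=[P1] Q2=[]
t=37-39: P2@Q0 runs 2, rem=1, I/O yield, promote→Q0. Q0=[P2] Q1=[P1] Q2=[]
t=39-40: P2@Q0 runs 1, rem=0, completes. Q0=[] Q1=[P1] Q2=[]
t=40-46: P1@Q1 runs 6, rem=0, completes. Q0=[] Q1=[] Q2=[]

Answer: P1(0-3) P2(3-5) P3(5-8) P4(8-11) P5(11-13) P2(13-15) P3(15-18) P4(18-21) P5(21-23) P2(23-25) P3(25-26) P4(26-28) P5(28-30) P2(30-32) P5(32-33) P2(33-35) P2(35-37) P2(37-39) P2(39-40) P1(40-46)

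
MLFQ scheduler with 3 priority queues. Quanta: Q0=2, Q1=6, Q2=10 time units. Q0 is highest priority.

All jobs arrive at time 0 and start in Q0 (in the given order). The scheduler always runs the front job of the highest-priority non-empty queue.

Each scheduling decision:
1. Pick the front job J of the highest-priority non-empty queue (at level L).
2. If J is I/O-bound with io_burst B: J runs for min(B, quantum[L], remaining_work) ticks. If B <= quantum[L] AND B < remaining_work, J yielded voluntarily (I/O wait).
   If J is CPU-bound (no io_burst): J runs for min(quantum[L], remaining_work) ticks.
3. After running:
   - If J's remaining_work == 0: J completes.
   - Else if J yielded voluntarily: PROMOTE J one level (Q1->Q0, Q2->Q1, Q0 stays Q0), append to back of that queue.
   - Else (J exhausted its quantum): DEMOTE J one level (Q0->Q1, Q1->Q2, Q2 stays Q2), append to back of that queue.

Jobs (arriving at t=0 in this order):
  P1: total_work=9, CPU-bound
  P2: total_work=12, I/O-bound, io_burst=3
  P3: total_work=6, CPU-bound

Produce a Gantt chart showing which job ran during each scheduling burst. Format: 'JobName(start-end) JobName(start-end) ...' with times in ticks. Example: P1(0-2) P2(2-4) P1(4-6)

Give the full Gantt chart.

t=0-2: P1@Q0 runs 2, rem=7, quantum used, demote→Q1. Q0=[P2,P3] Q1=[P1] Q2=[]
t=2-4: P2@Q0 runs 2, rem=10, quantum used, demote→Q1. Q0=[P3] Q1=[P1,P2] Q2=[]
t=4-6: P3@Q0 runs 2, rem=4, quantum used, demote→Q1. Q0=[] Q1=[P1,P2,P3] Q2=[]
t=6-12: P1@Q1 runs 6, rem=1, quantum used, demote→Q2. Q0=[] Q1=[P2,P3] Q2=[P1]
t=12-15: P2@Q1 runs 3, rem=7, I/O yield, promote→Q0. Q0=[P2] Q1=[P3] Q2=[P1]
t=15-17: P2@Q0 runs 2, rem=5, quantum used, demote→Q1. Q0=[] Q1=[P3,P2] Q2=[P1]
t=17-21: P3@Q1 runs 4, rem=0, completes. Q0=[] Q1=[P2] Q2=[P1]
t=21-24: P2@Q1 runs 3, rem=2, I/O yield, promote→Q0. Q0=[P2] Q1=[] Q2=[P1]
t=24-26: P2@Q0 runs 2, rem=0, completes. Q0=[] Q1=[] Q2=[P1]
t=26-27: P1@Q2 runs 1, rem=0, completes. Q0=[] Q1=[] Q2=[]

Answer: P1(0-2) P2(2-4) P3(4-6) P1(6-12) P2(12-15) P2(15-17) P3(17-21) P2(21-24) P2(24-26) P1(26-27)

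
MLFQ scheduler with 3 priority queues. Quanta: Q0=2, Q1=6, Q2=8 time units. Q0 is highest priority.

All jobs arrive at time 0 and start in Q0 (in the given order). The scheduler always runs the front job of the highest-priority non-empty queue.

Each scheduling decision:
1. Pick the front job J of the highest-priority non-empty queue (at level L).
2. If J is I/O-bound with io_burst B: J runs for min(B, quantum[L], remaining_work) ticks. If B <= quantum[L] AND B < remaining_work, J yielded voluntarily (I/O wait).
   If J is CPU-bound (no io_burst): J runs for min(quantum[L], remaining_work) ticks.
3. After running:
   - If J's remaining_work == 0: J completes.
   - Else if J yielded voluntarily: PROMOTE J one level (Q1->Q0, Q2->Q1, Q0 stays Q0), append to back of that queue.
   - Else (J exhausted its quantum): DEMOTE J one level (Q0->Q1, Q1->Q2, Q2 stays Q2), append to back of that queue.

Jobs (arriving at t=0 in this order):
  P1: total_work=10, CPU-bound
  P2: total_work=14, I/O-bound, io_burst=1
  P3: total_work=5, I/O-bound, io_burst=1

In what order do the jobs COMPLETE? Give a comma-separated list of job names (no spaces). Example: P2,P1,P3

Answer: P3,P2,P1

Derivation:
t=0-2: P1@Q0 runs 2, rem=8, quantum used, demote→Q1. Q0=[P2,P3] Q1=[P1] Q2=[]
t=2-3: P2@Q0 runs 1, rem=13, I/O yield, promote→Q0. Q0=[P3,P2] Q1=[P1] Q2=[]
t=3-4: P3@Q0 runs 1, rem=4, I/O yield, promote→Q0. Q0=[P2,P3] Q1=[P1] Q2=[]
t=4-5: P2@Q0 runs 1, rem=12, I/O yield, promote→Q0. Q0=[P3,P2] Q1=[P1] Q2=[]
t=5-6: P3@Q0 runs 1, rem=3, I/O yield, promote→Q0. Q0=[P2,P3] Q1=[P1] Q2=[]
t=6-7: P2@Q0 runs 1, rem=11, I/O yield, promote→Q0. Q0=[P3,P2] Q1=[P1] Q2=[]
t=7-8: P3@Q0 runs 1, rem=2, I/O yield, promote→Q0. Q0=[P2,P3] Q1=[P1] Q2=[]
t=8-9: P2@Q0 runs 1, rem=10, I/O yield, promote→Q0. Q0=[P3,P2] Q1=[P1] Q2=[]
t=9-10: P3@Q0 runs 1, rem=1, I/O yield, promote→Q0. Q0=[P2,P3] Q1=[P1] Q2=[]
t=10-11: P2@Q0 runs 1, rem=9, I/O yield, promote→Q0. Q0=[P3,P2] Q1=[P1] Q2=[]
t=11-12: P3@Q0 runs 1, rem=0, completes. Q0=[P2] Q1=[P1] Q2=[]
t=12-13: P2@Q0 runs 1, rem=8, I/O yield, promote→Q0. Q0=[P2] Q1=[P1] Q2=[]
t=13-14: P2@Q0 runs 1, rem=7, I/O yield, promote→Q0. Q0=[P2] Q1=[P1] Q2=[]
t=14-15: P2@Q0 runs 1, rem=6, I/O yield, promote→Q0. Q0=[P2] Q1=[P1] Q2=[]
t=15-16: P2@Q0 runs 1, rem=5, I/O yield, promote→Q0. Q0=[P2] Q1=[P1] Q2=[]
t=16-17: P2@Q0 runs 1, rem=4, I/O yield, promote→Q0. Q0=[P2] Q1=[P1] Q2=[]
t=17-18: P2@Q0 runs 1, rem=3, I/O yield, promote→Q0. Q0=[P2] Q1=[P1] Q2=[]
t=18-19: P2@Q0 runs 1, rem=2, I/O yield, promote→Q0. Q0=[P2] Q1=[P1] Q2=[]
t=19-20: P2@Q0 runs 1, rem=1, I/O yield, promote→Q0. Q0=[P2] Q1=[P1] Q2=[]
t=20-21: P2@Q0 runs 1, rem=0, completes. Q0=[] Q1=[P1] Q2=[]
t=21-27: P1@Q1 runs 6, rem=2, quantum used, demote→Q2. Q0=[] Q1=[] Q2=[P1]
t=27-29: P1@Q2 runs 2, rem=0, completes. Q0=[] Q1=[] Q2=[]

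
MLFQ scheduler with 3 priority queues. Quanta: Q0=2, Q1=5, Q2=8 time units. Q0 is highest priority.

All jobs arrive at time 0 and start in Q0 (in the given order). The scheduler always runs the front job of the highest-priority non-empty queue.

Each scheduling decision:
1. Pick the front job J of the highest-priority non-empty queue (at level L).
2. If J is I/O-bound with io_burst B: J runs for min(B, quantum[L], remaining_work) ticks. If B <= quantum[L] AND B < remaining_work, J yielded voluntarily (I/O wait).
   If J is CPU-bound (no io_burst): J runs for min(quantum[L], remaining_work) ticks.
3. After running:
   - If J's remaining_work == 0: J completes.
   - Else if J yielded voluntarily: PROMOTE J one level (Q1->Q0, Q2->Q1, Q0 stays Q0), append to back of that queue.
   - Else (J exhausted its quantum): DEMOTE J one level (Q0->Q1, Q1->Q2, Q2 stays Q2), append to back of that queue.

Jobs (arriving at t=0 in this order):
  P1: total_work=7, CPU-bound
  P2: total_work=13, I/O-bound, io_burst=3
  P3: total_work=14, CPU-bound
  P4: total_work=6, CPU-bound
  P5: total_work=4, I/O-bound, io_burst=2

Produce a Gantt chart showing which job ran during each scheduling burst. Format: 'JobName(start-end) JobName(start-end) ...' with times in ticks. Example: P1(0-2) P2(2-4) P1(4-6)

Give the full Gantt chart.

t=0-2: P1@Q0 runs 2, rem=5, quantum used, demote→Q1. Q0=[P2,P3,P4,P5] Q1=[P1] Q2=[]
t=2-4: P2@Q0 runs 2, rem=11, quantum used, demote→Q1. Q0=[P3,P4,P5] Q1=[P1,P2] Q2=[]
t=4-6: P3@Q0 runs 2, rem=12, quantum used, demote→Q1. Q0=[P4,P5] Q1=[P1,P2,P3] Q2=[]
t=6-8: P4@Q0 runs 2, rem=4, quantum used, demote→Q1. Q0=[P5] Q1=[P1,P2,P3,P4] Q2=[]
t=8-10: P5@Q0 runs 2, rem=2, I/O yield, promote→Q0. Q0=[P5] Q1=[P1,P2,P3,P4] Q2=[]
t=10-12: P5@Q0 runs 2, rem=0, completes. Q0=[] Q1=[P1,P2,P3,P4] Q2=[]
t=12-17: P1@Q1 runs 5, rem=0, completes. Q0=[] Q1=[P2,P3,P4] Q2=[]
t=17-20: P2@Q1 runs 3, rem=8, I/O yield, promote→Q0. Q0=[P2] Q1=[P3,P4] Q2=[]
t=20-22: P2@Q0 runs 2, rem=6, quantum used, demote→Q1. Q0=[] Q1=[P3,P4,P2] Q2=[]
t=22-27: P3@Q1 runs 5, rem=7, quantum used, demote→Q2. Q0=[] Q1=[P4,P2] Q2=[P3]
t=27-31: P4@Q1 runs 4, rem=0, completes. Q0=[] Q1=[P2] Q2=[P3]
t=31-34: P2@Q1 runs 3, rem=3, I/O yield, promote→Q0. Q0=[P2] Q1=[] Q2=[P3]
t=34-36: P2@Q0 runs 2, rem=1, quantum used, demote→Q1. Q0=[] Q1=[P2] Q2=[P3]
t=36-37: P2@Q1 runs 1, rem=0, completes. Q0=[] Q1=[] Q2=[P3]
t=37-44: P3@Q2 runs 7, rem=0, completes. Q0=[] Q1=[] Q2=[]

Answer: P1(0-2) P2(2-4) P3(4-6) P4(6-8) P5(8-10) P5(10-12) P1(12-17) P2(17-20) P2(20-22) P3(22-27) P4(27-31) P2(31-34) P2(34-36) P2(36-37) P3(37-44)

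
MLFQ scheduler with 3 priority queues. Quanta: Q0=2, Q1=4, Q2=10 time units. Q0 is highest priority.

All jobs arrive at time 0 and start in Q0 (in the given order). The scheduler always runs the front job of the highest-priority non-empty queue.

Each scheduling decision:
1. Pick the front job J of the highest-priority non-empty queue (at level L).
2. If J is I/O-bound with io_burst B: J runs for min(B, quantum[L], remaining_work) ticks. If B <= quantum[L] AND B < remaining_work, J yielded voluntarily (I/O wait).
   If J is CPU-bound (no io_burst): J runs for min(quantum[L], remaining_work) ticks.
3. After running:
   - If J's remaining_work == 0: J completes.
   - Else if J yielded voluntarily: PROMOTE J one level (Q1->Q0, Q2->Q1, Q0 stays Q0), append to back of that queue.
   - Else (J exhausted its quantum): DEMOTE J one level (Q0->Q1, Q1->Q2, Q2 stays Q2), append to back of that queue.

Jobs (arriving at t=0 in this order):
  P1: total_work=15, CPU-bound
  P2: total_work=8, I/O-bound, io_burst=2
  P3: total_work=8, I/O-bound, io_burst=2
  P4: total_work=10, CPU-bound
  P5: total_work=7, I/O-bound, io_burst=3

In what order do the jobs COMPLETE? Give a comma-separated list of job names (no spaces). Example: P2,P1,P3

t=0-2: P1@Q0 runs 2, rem=13, quantum used, demote→Q1. Q0=[P2,P3,P4,P5] Q1=[P1] Q2=[]
t=2-4: P2@Q0 runs 2, rem=6, I/O yield, promote→Q0. Q0=[P3,P4,P5,P2] Q1=[P1] Q2=[]
t=4-6: P3@Q0 runs 2, rem=6, I/O yield, promote→Q0. Q0=[P4,P5,P2,P3] Q1=[P1] Q2=[]
t=6-8: P4@Q0 runs 2, rem=8, quantum used, demote→Q1. Q0=[P5,P2,P3] Q1=[P1,P4] Q2=[]
t=8-10: P5@Q0 runs 2, rem=5, quantum used, demote→Q1. Q0=[P2,P3] Q1=[P1,P4,P5] Q2=[]
t=10-12: P2@Q0 runs 2, rem=4, I/O yield, promote→Q0. Q0=[P3,P2] Q1=[P1,P4,P5] Q2=[]
t=12-14: P3@Q0 runs 2, rem=4, I/O yield, promote→Q0. Q0=[P2,P3] Q1=[P1,P4,P5] Q2=[]
t=14-16: P2@Q0 runs 2, rem=2, I/O yield, promote→Q0. Q0=[P3,P2] Q1=[P1,P4,P5] Q2=[]
t=16-18: P3@Q0 runs 2, rem=2, I/O yield, promote→Q0. Q0=[P2,P3] Q1=[P1,P4,P5] Q2=[]
t=18-20: P2@Q0 runs 2, rem=0, completes. Q0=[P3] Q1=[P1,P4,P5] Q2=[]
t=20-22: P3@Q0 runs 2, rem=0, completes. Q0=[] Q1=[P1,P4,P5] Q2=[]
t=22-26: P1@Q1 runs 4, rem=9, quantum used, demote→Q2. Q0=[] Q1=[P4,P5] Q2=[P1]
t=26-30: P4@Q1 runs 4, rem=4, quantum used, demote→Q2. Q0=[] Q1=[P5] Q2=[P1,P4]
t=30-33: P5@Q1 runs 3, rem=2, I/O yield, promote→Q0. Q0=[P5] Q1=[] Q2=[P1,P4]
t=33-35: P5@Q0 runs 2, rem=0, completes. Q0=[] Q1=[] Q2=[P1,P4]
t=35-44: P1@Q2 runs 9, rem=0, completes. Q0=[] Q1=[] Q2=[P4]
t=44-48: P4@Q2 runs 4, rem=0, completes. Q0=[] Q1=[] Q2=[]

Answer: P2,P3,P5,P1,P4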